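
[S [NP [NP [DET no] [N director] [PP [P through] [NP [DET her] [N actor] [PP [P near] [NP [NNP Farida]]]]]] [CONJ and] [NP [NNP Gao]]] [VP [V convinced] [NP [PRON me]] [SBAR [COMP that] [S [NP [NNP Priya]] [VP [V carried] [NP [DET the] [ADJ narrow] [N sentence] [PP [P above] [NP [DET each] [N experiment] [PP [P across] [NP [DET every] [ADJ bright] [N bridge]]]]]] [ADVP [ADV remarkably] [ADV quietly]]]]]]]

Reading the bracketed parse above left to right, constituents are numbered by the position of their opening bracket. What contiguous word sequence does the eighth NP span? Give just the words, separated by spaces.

the narrow sentence above each experiment across every bright bridge

Opening `[NP` markers occur at word positions 1, 1, 4, 7, 9, 11, 13, 15, 19, 22; the eighth of these opens the constituent [NP the narrow sentence above each experiment across every bright bridge].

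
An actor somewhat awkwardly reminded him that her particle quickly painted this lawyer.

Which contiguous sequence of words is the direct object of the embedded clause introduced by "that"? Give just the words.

this lawyer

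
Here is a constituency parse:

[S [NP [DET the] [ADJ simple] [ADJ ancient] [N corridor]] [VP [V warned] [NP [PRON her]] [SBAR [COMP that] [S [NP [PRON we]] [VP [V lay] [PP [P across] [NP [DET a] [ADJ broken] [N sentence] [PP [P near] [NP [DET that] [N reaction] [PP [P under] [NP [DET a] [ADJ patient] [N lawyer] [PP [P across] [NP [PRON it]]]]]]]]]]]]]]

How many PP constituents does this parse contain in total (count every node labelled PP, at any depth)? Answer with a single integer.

4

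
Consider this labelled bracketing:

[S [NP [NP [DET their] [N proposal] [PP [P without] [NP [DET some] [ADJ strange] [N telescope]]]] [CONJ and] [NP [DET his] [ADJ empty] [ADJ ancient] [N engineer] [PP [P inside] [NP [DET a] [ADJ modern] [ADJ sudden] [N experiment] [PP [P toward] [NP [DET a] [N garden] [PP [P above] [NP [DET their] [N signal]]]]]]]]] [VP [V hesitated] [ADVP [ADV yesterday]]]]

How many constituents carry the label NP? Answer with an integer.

7

Scanning left to right, an opening `[NP` appears at word positions 1, 1, 4, 8, 13, 18, 21 — 7 in total.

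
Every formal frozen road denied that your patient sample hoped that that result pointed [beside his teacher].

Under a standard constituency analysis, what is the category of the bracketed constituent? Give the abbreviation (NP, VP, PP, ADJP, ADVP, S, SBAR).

The span is built around the preposition "beside" — a prepositional phrase (PP).

PP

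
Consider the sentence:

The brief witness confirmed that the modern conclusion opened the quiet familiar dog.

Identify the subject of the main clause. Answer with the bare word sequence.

the brief witness

In the main clause the verb is "confirmed"; the NP preceding it, "the brief witness", is the subject.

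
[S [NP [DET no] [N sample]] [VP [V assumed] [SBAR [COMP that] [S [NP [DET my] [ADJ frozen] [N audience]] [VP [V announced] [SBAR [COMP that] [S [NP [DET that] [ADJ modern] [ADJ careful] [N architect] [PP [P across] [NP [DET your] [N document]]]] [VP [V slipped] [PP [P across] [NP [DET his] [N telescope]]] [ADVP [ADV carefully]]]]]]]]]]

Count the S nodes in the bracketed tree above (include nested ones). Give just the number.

Scanning left to right, an opening `[S` appears at word positions 1, 5, 10 — 3 in total.

3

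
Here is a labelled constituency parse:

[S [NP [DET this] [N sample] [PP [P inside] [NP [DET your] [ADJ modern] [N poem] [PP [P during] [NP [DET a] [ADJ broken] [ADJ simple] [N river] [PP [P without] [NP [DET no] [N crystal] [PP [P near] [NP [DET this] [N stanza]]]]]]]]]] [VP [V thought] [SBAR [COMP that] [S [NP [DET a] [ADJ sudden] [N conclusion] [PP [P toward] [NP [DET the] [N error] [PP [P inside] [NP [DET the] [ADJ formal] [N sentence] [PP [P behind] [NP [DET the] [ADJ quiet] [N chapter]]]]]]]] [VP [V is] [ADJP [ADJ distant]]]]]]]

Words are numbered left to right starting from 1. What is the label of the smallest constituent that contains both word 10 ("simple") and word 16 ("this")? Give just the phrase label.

NP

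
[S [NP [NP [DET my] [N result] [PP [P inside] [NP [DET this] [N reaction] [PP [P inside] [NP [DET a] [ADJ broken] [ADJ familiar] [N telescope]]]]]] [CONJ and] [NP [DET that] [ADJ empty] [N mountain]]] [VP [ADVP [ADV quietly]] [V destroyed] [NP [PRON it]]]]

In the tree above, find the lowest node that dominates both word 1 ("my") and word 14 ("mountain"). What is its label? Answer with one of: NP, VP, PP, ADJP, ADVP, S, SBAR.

NP

Word 1 lies under S → NP → NP → DET; word 14 lies under S → NP → NP → N. The lowest shared node is the NP.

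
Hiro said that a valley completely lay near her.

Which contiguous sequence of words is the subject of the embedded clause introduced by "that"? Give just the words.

a valley

"a valley" is the NP that combines with the VP headed by "lay" to form the embedded clause introduced by "that" — the subject.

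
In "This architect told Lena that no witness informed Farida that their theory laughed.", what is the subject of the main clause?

this architect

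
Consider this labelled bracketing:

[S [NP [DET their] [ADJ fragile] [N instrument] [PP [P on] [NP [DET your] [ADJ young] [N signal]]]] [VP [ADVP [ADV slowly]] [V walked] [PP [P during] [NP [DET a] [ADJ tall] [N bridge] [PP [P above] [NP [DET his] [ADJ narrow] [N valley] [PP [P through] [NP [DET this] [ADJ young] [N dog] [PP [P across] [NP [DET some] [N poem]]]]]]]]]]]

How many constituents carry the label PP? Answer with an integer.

Listing each PP by its span: [PP on your young signal]; [PP during a tall bridge above his narrow valley through this young dog across some poem]; [PP above his narrow valley through this young dog across some poem]; [PP through this young dog across some poem]; [PP across some poem] — that makes 5.

5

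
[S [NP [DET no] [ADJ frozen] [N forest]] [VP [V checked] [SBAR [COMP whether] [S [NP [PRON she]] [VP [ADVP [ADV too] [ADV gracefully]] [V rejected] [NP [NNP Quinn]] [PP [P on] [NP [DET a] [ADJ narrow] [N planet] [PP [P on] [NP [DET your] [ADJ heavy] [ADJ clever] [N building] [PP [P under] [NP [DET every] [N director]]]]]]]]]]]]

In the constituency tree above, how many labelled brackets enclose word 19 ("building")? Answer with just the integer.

10

Counting open brackets not yet closed at "building": [S [VP [SBAR [S [VP [PP [NP [PP [NP [N = 10.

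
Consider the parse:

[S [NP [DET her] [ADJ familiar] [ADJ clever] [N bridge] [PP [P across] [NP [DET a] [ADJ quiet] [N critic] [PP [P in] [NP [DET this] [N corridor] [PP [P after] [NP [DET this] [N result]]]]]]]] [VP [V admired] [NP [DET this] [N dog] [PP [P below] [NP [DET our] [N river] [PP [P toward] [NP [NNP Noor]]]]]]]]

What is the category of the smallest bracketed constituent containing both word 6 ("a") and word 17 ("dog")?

Both words fall inside [S her familiar clever bridge across a quiet critic in this corridor after this result admired this dog below our river toward Noor] (words 1–22), and no smaller constituent contains them both. Label: S.

S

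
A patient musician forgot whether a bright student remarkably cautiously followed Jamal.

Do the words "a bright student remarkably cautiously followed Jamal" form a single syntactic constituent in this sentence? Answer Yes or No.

"a bright student remarkably cautiously followed Jamal" is exactly the clause [S a bright student remarkably cautiously followed Jamal], a complete constituent.

Yes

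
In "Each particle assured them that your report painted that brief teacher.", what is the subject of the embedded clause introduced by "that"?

your report

"your report" is the NP that combines with the VP headed by "painted" to form the embedded clause introduced by "that" — the subject.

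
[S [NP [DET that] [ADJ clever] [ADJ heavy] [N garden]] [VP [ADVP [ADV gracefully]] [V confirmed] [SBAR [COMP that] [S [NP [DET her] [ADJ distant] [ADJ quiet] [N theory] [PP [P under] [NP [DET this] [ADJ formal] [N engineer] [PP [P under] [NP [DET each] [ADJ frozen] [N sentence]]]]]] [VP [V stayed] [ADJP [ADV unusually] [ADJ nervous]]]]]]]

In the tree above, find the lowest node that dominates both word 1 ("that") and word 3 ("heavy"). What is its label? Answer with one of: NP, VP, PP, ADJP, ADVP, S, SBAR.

NP

Both words fall inside [NP that clever heavy garden] (words 1–4), and no smaller constituent contains them both. Label: NP.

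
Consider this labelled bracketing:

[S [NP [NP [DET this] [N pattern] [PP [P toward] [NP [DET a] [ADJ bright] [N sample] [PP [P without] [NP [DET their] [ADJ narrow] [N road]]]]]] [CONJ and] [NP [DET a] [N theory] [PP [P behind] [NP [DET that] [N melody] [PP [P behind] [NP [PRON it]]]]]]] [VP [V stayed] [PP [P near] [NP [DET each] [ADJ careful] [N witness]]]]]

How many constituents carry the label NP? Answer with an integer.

The NP constituents are: [NP this pattern toward a bright sample without their narrow road and a theory behind that melody behind it]; [NP this pattern toward a bright sample without their narrow road]; [NP a bright sample without their narrow road]; [NP their narrow road]; [NP a theory behind that melody behind it]; [NP that melody behind it] …. Total: 8.

8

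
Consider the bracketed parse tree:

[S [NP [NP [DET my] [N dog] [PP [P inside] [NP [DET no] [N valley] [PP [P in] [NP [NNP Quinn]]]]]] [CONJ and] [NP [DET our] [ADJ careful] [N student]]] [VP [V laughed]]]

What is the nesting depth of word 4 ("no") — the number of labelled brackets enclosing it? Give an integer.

Counting open brackets not yet closed at "no": [S [NP [NP [PP [NP [DET = 6.

6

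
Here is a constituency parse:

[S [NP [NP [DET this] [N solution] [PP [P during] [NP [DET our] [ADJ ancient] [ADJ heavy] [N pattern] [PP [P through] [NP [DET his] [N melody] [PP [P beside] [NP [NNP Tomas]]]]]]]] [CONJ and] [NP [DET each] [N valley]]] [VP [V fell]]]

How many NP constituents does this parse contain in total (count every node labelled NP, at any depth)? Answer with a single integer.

6

Listing each NP by its span: [NP this solution during our ancient heavy pattern through his melody beside Tomas and each valley]; [NP this solution during our ancient heavy pattern through his melody beside Tomas]; [NP our ancient heavy pattern through his melody beside Tomas]; [NP his melody beside Tomas]; [NP Tomas]; [NP each valley] — that makes 6.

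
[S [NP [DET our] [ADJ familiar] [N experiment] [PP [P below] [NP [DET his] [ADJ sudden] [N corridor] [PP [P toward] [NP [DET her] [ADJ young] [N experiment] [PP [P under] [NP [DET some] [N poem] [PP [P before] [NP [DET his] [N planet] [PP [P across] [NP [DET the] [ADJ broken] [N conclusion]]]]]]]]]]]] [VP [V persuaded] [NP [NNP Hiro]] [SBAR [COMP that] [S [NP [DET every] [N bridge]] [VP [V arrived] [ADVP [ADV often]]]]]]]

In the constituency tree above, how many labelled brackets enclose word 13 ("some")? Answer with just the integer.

The word sits inside DET, which is inside NP, inside PP, inside NP, inside PP, inside NP, inside PP, inside NP, inside S — 9 brackets in all.

9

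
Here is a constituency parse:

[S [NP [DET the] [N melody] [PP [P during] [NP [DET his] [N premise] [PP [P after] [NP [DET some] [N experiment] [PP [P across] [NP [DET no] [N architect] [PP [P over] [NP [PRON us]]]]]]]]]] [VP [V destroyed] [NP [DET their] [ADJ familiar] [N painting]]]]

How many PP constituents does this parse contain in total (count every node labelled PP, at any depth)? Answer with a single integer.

4

The PP constituents are: [PP during his premise after some experiment across no architect over us]; [PP after some experiment across no architect over us]; [PP across no architect over us]; [PP over us]. Total: 4.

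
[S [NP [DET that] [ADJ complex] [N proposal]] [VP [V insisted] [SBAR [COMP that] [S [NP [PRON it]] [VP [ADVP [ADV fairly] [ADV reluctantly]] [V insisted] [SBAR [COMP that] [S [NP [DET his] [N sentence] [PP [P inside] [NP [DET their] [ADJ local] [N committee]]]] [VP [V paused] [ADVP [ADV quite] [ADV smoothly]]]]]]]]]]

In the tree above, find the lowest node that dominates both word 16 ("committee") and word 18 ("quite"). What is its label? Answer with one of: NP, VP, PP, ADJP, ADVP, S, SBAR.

S

Word 16 lies under S → VP → SBAR → S → VP → SBAR → S → NP → PP → NP → N; word 18 lies under S → VP → SBAR → S → VP → SBAR → S → VP → ADVP → ADV. The lowest shared node is the S.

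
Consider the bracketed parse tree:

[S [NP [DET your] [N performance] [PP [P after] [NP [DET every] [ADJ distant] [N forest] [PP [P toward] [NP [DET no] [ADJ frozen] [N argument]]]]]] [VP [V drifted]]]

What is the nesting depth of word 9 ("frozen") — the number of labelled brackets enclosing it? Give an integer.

Counting open brackets not yet closed at "frozen": [S [NP [PP [NP [PP [NP [ADJ = 7.

7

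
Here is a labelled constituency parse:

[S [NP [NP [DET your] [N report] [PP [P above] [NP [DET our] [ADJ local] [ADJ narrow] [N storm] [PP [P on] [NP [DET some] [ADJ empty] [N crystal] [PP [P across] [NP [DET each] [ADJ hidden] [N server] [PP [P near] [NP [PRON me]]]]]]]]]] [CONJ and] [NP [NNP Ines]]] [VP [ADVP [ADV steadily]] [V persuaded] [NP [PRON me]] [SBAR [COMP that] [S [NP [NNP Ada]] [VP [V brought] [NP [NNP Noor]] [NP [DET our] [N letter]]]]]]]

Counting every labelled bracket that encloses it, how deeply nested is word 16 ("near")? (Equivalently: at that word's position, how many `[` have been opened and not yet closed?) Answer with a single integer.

11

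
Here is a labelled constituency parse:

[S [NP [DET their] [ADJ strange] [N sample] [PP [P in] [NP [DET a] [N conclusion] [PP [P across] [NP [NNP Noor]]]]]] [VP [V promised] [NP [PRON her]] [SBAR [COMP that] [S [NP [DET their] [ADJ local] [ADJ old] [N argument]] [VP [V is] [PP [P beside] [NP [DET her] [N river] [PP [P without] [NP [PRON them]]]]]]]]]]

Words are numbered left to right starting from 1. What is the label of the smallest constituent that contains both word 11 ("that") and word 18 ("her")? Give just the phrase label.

SBAR

The smallest bracket enclosing both words is [SBAR that their local old argument is beside her river without them], so the label is SBAR.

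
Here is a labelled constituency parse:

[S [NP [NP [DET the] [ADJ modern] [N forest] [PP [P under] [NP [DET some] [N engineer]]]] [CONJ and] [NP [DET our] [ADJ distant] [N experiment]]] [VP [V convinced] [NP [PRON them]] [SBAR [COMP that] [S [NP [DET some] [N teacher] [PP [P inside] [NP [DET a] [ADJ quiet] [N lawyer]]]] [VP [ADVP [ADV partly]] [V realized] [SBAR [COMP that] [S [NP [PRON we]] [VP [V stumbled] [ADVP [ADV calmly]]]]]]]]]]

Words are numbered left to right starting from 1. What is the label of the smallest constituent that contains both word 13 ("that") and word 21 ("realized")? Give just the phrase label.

SBAR

Both words fall inside [SBAR that some teacher inside a quiet lawyer partly realized that we stumbled calmly] (words 13–25), and no smaller constituent contains them both. Label: SBAR.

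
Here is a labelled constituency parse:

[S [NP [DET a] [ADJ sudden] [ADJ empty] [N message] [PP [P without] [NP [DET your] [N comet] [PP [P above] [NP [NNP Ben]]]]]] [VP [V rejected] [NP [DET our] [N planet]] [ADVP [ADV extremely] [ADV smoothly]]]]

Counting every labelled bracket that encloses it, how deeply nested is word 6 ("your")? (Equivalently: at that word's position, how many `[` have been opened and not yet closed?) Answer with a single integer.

5

Counting open brackets not yet closed at "your": [S [NP [PP [NP [DET = 5.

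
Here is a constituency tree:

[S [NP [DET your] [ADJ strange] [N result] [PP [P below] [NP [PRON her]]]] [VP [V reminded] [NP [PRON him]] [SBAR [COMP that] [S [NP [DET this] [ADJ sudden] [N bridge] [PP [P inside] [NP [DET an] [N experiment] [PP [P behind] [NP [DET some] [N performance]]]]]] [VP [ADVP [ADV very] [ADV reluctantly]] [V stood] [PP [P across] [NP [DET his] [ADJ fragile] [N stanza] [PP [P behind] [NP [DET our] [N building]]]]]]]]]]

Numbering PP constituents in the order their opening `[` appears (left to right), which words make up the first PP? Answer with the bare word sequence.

Opening `[PP` markers occur at word positions 4, 12, 15, 21, 25; the first of these opens the constituent [PP below her].

below her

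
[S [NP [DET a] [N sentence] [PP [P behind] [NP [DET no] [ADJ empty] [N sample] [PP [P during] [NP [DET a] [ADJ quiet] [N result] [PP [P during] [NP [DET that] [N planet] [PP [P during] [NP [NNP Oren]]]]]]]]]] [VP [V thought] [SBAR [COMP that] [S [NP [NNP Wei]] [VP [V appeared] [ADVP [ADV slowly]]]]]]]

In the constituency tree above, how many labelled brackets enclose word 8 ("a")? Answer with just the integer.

7

Counting open brackets not yet closed at "a": [S [NP [PP [NP [PP [NP [DET = 7.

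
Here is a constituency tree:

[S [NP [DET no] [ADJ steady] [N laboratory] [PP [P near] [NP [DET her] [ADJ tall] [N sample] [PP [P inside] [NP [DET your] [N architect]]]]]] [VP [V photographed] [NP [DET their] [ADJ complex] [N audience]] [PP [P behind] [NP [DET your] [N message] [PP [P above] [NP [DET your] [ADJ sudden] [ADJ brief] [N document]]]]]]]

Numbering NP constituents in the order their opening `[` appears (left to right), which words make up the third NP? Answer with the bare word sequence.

The NP opening brackets appear, in order, over: "no steady laboratory near her tall sample inside your architect"; "her tall sample inside your architect"; "your architect"; "their complex audience"; "your message above your sudden brief document"; "your sudden brief document". The third one spans "your architect".

your architect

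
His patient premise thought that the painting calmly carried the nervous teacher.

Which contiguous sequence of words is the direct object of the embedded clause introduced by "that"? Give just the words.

the nervous teacher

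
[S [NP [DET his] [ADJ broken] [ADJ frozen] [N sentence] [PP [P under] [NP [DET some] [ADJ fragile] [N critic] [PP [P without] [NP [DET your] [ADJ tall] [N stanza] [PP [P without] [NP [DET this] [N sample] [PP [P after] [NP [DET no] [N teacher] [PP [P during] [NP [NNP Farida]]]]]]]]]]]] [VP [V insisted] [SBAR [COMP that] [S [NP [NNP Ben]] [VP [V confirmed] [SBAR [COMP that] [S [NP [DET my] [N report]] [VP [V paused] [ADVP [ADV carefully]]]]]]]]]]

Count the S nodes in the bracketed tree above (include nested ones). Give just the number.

Listing each S by its span: [S his broken frozen sentence under some fragile critic without your tall stanza without this sample after no teacher during Farida insisted that Ben confirmed that my report paused carefully]; [S Ben confirmed that my report paused carefully]; [S my report paused carefully] — that makes 3.

3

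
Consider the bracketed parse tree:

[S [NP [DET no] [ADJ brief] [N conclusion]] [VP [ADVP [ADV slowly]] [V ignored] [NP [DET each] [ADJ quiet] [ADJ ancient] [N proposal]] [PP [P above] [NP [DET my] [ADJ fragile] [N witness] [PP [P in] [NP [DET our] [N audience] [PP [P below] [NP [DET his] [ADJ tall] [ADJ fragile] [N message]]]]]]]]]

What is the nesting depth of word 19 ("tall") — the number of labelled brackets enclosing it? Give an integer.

9

Path from the root down to the word: S → VP → PP → NP → PP → NP → PP → NP → ADJ. That is 9 enclosing brackets.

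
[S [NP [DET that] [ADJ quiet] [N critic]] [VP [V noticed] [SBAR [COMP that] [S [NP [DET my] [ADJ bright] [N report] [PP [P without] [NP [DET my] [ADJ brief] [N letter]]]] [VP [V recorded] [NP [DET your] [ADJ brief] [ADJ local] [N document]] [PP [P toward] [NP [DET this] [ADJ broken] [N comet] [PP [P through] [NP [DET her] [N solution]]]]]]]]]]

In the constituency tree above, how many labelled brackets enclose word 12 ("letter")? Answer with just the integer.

8

The word sits inside N, which is inside NP, inside PP, inside NP, inside S, inside SBAR, inside VP, inside S — 8 brackets in all.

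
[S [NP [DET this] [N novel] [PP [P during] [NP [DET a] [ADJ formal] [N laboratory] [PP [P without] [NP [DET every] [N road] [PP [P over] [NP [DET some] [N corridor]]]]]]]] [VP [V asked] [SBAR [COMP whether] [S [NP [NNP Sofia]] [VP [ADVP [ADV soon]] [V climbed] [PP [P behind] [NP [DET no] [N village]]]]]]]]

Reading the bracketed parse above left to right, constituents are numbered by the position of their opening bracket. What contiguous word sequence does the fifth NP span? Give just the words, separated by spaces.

Sofia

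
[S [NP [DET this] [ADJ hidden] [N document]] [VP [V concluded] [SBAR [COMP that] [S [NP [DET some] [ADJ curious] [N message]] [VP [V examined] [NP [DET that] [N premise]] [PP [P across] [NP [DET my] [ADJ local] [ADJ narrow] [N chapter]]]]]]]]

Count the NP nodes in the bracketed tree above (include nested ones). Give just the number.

4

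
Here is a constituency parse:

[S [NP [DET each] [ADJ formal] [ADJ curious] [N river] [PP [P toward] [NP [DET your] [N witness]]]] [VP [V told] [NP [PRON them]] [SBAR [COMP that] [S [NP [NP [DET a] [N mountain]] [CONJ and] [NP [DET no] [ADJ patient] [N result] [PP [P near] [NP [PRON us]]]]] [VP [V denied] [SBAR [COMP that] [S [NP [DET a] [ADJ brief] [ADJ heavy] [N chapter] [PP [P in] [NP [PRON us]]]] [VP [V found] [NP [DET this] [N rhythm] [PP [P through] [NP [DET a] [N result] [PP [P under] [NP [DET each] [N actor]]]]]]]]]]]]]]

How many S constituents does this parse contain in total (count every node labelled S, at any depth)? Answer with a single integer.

3

The S constituents are: [S each formal curious river toward your witness told them that a mountain and no patient result near us denied that a brief heavy chapter in us found this rhythm through a result under each actor]; [S a mountain and no patient result near us denied that a brief heavy chapter in us found this rhythm through a result under each actor]; [S a brief heavy chapter in us found this rhythm through a result under each actor]. Total: 3.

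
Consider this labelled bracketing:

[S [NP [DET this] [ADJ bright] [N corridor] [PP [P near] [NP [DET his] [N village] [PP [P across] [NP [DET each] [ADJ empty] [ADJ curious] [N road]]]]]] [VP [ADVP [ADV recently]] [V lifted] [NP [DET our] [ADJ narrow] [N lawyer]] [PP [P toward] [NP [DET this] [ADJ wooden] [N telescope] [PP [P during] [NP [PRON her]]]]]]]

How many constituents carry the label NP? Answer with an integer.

Listing each NP by its span: [NP this bright corridor near his village across each empty curious road]; [NP his village across each empty curious road]; [NP each empty curious road]; [NP our narrow lawyer]; [NP this wooden telescope during her]; [NP her] — that makes 6.

6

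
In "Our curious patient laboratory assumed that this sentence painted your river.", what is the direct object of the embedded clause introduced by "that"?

your river

The verb of the embedded clause introduced by "that" is "painted"; its direct object is the NP "your river".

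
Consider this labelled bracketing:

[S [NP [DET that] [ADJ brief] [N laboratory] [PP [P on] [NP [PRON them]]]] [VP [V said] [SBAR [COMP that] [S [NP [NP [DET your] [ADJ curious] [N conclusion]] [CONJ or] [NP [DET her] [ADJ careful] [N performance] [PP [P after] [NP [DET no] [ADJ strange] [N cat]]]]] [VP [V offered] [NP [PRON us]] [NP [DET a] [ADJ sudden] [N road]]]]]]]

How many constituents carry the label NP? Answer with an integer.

8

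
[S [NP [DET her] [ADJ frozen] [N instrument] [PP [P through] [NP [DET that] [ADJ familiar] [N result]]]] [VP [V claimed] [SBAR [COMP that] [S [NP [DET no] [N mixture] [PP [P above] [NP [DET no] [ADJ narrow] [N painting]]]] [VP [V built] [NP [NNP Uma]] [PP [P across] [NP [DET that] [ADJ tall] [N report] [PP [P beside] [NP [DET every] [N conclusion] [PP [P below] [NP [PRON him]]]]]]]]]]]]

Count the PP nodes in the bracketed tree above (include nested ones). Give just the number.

5

The PP constituents are: [PP through that familiar result]; [PP above no narrow painting]; [PP across that tall report beside every conclusion below him]; [PP beside every conclusion below him]; [PP below him]. Total: 5.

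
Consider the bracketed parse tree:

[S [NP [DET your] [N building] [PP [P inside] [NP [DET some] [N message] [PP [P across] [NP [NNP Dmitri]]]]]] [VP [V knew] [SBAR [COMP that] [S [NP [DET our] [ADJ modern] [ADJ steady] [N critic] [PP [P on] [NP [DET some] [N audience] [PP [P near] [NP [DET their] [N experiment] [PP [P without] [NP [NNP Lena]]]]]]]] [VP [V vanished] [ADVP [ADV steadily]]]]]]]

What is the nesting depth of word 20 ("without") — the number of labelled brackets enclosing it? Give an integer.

11

Counting open brackets not yet closed at "without": [S [VP [SBAR [S [NP [PP [NP [PP [NP [PP [P = 11.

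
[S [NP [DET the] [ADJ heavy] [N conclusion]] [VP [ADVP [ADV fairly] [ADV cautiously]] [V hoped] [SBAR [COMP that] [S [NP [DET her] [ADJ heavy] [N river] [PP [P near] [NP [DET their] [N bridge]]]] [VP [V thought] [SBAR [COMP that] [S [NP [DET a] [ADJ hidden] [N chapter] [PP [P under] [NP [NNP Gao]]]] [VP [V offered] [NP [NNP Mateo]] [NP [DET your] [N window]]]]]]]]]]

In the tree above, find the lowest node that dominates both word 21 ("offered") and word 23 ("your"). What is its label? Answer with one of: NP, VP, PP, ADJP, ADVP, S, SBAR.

VP

Both words fall inside [VP offered Mateo your window] (words 21–24), and no smaller constituent contains them both. Label: VP.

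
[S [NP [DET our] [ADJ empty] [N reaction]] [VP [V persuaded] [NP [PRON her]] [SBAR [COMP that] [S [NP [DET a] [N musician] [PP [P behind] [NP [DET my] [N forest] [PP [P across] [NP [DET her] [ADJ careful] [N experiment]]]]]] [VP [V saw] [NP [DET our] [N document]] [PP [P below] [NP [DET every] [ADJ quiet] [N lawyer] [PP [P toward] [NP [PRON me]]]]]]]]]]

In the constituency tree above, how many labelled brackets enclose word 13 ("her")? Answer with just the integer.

10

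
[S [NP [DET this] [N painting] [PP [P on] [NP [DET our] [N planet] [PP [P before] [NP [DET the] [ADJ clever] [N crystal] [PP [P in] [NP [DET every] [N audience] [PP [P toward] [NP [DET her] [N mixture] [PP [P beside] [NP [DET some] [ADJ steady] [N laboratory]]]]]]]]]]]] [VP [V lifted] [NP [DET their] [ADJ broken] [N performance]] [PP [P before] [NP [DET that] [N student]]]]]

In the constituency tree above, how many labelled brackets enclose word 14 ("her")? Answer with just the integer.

11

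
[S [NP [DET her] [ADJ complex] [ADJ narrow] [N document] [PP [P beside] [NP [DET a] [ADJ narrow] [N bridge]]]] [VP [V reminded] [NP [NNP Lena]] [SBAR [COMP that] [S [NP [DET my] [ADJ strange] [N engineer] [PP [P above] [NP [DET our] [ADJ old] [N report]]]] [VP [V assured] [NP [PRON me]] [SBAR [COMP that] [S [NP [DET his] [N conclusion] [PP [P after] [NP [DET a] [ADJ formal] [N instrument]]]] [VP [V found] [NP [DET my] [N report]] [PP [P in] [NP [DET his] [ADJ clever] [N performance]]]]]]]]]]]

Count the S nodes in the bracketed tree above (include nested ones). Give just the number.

Listing each S by its span: [S her complex narrow document beside a narrow bridge reminded Lena that my strange engineer above our old report assured me that his conclusion after a formal instrument found my report in his clever performance]; [S my strange engineer above our old report assured me that his conclusion after a formal instrument found my report in his clever performance]; [S his conclusion after a formal instrument found my report in his clever performance] — that makes 3.

3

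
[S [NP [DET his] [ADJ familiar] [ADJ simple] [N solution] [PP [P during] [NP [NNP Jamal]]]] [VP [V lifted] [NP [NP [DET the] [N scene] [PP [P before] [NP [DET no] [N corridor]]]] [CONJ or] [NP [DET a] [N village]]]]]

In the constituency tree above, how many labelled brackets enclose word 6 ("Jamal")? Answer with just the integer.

Counting open brackets not yet closed at "Jamal": [S [NP [PP [NP [NNP = 5.

5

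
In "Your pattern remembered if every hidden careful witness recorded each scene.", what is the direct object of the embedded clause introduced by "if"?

"recorded" heads the VP of the embedded clause introduced by "if", and "each scene" is its direct object.

each scene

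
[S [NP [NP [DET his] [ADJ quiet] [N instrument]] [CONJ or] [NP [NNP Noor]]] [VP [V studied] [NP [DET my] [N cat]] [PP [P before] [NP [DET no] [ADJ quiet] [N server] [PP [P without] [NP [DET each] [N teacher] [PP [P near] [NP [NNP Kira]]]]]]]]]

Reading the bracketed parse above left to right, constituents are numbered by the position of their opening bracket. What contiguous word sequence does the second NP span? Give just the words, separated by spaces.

his quiet instrument

Opening `[NP` markers occur at word positions 1, 1, 5, 7, 10, 14, 17; the second of these opens the constituent [NP his quiet instrument].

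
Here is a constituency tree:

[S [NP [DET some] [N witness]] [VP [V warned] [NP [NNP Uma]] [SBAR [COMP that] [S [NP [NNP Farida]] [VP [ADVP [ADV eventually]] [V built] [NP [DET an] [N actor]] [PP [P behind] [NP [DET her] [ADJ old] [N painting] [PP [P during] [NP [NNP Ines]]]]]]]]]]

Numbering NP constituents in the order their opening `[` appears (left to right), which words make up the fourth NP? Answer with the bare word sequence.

an actor

Opening `[NP` markers occur at word positions 1, 4, 6, 9, 12, 16; the fourth of these opens the constituent [NP an actor].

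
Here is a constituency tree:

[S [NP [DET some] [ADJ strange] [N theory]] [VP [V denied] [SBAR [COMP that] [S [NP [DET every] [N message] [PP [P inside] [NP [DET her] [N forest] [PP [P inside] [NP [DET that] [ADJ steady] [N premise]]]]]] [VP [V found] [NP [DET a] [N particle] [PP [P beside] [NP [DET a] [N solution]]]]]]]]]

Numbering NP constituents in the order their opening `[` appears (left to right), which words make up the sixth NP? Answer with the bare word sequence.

a solution

The NP opening brackets appear, in order, over: "some strange theory"; "every message inside her forest inside that steady premise"; "her forest inside that steady premise"; "that steady premise"; "a particle beside a solution"; "a solution". The sixth one spans "a solution".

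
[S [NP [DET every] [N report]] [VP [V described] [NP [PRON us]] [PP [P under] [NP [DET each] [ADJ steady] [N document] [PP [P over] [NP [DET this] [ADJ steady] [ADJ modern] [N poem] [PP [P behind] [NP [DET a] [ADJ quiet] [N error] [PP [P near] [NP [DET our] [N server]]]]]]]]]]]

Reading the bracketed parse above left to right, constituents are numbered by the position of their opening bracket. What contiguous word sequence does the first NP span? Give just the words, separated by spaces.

every report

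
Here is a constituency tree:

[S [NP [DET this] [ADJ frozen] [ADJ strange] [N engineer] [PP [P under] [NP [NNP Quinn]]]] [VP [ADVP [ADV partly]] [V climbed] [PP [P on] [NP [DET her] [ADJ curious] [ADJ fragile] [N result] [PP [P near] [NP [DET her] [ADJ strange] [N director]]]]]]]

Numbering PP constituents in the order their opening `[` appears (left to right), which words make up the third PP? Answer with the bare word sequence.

near her strange director

Opening `[PP` markers occur at word positions 5, 9, 14; the third of these opens the constituent [PP near her strange director].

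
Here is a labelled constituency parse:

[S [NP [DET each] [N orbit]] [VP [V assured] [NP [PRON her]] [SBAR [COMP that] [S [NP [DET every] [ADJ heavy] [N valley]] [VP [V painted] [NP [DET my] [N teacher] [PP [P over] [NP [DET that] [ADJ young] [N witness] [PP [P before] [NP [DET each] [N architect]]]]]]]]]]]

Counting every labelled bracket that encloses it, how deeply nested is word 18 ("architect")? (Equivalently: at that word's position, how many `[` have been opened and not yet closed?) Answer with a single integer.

11

Counting open brackets not yet closed at "architect": [S [VP [SBAR [S [VP [NP [PP [NP [PP [NP [N = 11.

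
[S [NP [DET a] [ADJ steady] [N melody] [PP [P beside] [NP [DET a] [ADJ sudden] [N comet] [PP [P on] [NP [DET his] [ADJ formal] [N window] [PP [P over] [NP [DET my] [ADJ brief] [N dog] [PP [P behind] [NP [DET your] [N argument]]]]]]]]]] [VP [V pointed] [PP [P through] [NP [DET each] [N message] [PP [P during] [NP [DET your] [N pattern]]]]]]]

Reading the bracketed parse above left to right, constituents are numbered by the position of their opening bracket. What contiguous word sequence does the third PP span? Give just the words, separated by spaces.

In left-to-right order the PP constituents are "beside a sudden comet on his formal window over my brief dog behind your argument"; "on his formal window over my brief dog behind your argument"; "over my brief dog behind your argument"; "behind your argument"; "through each message during your pattern"; "during your pattern". Number 3 is "over my brief dog behind your argument".

over my brief dog behind your argument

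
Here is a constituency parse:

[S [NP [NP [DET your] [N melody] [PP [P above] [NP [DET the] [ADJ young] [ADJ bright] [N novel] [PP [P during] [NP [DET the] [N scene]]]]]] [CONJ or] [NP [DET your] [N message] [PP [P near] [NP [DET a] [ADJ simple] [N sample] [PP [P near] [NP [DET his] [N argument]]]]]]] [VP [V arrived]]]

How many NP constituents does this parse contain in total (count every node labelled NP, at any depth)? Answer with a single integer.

7

The NP constituents are: [NP your melody above the young bright novel during the scene or your message near a simple sample near his argument]; [NP your melody above the young bright novel during the scene]; [NP the young bright novel during the scene]; [NP the scene]; [NP your message near a simple sample near his argument]; [NP a simple sample near his argument] …. Total: 7.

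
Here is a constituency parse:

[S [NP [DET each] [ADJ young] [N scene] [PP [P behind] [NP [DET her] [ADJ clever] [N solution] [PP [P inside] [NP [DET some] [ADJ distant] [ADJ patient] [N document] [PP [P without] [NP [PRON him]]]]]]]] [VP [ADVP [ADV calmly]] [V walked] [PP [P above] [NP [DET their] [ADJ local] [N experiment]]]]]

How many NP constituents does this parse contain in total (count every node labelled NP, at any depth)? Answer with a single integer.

5

Scanning left to right, an opening `[NP` appears at word positions 1, 5, 9, 14, 18 — 5 in total.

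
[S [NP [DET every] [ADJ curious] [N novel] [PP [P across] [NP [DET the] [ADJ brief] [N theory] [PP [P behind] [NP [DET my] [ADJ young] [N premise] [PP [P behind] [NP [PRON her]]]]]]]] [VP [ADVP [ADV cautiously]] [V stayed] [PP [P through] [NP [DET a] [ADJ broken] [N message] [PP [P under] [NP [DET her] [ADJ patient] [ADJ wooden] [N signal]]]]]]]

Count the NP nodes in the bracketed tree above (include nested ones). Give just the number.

6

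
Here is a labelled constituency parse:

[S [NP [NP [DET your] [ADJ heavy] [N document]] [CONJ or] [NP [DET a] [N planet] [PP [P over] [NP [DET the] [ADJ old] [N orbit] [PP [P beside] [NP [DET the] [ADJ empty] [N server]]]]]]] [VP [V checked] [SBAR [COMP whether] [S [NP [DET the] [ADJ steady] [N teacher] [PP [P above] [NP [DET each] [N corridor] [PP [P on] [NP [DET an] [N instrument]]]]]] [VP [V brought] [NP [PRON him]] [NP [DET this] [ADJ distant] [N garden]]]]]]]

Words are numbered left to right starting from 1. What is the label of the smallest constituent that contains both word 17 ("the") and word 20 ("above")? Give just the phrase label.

NP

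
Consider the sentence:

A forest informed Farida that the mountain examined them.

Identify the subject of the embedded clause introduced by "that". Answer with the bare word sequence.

"the mountain" is the NP that combines with the VP headed by "examined" to form the embedded clause introduced by "that" — the subject.

the mountain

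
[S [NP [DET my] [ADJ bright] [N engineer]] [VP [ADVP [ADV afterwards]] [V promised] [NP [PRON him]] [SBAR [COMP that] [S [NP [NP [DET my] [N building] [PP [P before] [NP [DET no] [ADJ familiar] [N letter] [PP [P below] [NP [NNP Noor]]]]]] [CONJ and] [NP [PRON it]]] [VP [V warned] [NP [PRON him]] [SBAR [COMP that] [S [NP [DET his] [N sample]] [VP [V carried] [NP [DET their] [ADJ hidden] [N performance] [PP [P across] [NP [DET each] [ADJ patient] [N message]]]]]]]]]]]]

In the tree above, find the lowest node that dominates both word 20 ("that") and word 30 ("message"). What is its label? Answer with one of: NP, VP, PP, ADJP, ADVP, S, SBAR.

Both words fall inside [SBAR that his sample carried their hidden performance across each patient message] (words 20–30), and no smaller constituent contains them both. Label: SBAR.

SBAR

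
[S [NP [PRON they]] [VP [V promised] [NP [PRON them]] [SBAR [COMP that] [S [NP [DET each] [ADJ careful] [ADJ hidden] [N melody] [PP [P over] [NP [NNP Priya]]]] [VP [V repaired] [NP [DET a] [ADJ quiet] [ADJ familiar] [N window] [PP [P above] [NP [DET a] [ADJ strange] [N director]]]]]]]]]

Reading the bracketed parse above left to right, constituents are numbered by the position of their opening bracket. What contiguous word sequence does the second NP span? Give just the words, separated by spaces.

them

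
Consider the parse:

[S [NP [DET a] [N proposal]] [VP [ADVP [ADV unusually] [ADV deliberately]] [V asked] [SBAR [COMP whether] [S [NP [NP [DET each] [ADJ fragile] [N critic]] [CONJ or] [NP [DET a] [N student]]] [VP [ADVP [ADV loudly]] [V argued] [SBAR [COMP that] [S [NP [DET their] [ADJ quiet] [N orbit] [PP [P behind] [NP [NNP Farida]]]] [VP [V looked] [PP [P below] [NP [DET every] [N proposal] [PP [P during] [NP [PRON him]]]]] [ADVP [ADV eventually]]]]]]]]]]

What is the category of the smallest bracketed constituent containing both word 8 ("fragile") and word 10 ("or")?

Both words fall inside [NP each fragile critic or a student] (words 7–12), and no smaller constituent contains them both. Label: NP.

NP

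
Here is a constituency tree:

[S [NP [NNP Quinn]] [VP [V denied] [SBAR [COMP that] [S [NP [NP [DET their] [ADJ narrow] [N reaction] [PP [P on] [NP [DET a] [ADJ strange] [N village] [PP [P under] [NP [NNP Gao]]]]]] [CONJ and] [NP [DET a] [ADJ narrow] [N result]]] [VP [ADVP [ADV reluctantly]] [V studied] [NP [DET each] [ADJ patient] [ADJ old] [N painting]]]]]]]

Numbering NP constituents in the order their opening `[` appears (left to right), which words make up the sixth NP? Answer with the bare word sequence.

a narrow result

The NP opening brackets appear, in order, over: "Quinn"; "their narrow reaction on a strange village under Gao and a narrow result"; "their narrow reaction on a strange village under Gao"; "a strange village under Gao"; "Gao"; "a narrow result"; "each patient old painting". The sixth one spans "a narrow result".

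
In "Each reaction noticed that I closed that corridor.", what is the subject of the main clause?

The subject of the main clause is the NP immediately before the verb "noticed": "each reaction".

each reaction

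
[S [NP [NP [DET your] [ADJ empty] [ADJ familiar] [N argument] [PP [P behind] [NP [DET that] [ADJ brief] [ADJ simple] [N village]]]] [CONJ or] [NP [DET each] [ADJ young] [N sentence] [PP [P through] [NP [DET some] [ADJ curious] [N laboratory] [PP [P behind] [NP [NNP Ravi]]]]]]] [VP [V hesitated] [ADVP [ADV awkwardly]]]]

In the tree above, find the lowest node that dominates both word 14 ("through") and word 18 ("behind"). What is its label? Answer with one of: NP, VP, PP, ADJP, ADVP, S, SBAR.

PP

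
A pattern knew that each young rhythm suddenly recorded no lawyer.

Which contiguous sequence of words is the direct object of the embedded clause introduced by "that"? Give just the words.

no lawyer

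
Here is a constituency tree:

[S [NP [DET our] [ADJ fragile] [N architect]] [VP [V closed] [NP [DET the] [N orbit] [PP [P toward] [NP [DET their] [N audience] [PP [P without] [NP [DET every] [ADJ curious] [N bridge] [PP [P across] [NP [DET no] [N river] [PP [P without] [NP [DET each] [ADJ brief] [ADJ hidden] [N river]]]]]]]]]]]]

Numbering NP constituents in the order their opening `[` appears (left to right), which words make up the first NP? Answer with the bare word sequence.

In left-to-right order the NP constituents are "our fragile architect"; "the orbit toward their audience without every curious bridge across no river without each brief hidden river"; "their audience without every curious bridge across no river without each brief hidden river"; "every curious bridge across no river without each brief hidden river"; "no river without each brief hidden river"; "each brief hidden river". Number 1 is "our fragile architect".

our fragile architect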